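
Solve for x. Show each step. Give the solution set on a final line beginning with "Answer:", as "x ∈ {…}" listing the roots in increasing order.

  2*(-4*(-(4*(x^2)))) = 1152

Step 1. [2*(-4*(-(4*(x^2)))) = 1152] leading coefficient 2: divide by 2, so div: -4*(-(4*(x^2))) = 576.
Step 2. [-4*(-(4*(x^2))) = 576] LHS = -4·(…); ÷-4 both sides. So div: -(4*(x^2)) = -144.
Step 3. [-(4*(x^2)) = -144] LHS negated; negate both sides, so neg: 4*(x^2) = 144.
Step 4. [4*(x^2) = 144] 4·(inner) — divide through by 4, so div: x^2 = 36.
Step 5. [x^2 = 36] 36 ≥ 0, LHS is (·)² — take ±√, so sqrt: x = 6 or -6.

Answer: x ∈ {-6, 6}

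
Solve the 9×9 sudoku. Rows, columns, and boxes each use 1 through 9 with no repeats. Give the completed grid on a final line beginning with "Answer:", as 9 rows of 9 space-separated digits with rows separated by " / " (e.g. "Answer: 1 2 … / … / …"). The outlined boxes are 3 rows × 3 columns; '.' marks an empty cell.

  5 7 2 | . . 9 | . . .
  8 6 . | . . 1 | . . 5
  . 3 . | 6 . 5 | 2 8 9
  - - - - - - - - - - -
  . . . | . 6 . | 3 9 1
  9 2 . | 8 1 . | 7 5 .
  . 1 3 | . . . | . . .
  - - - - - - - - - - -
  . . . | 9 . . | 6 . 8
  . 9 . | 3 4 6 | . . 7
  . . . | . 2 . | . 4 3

Step 1. [r7c6∈{7}] r7c6's peers cover all but 7, so r7c6=7.
Step 2. [r1c4∈{4}] nothing but 4 survives at r1c4, so r1c4=4.
Step 3. [r6c9∈{2,4,6}] 2 has one home in col 9: r6c9. So r6c9=2.
Step 4. [r8c3∈{1,5,8}] in row 8, 8 fits only at r8c3 ⇒ r8c3=8.
Step 5. [r9c2∈{5}] nothing but 5 survives at r9c2 ⇒ r9c2=5.
Step 6. [r5c9∈{4,6}] across col 9, 4 lands solely at r5c9. So r5c9=4.
Step 7. [r7c2∈{4}] r7c2 has the single candidate 4 ⇒ r7c2=4.
Step 8. [r7c3∈{1}] nothing but 1 survives at r7c3, so r7c3=1.
Step 9. [r3c5∈{7}] r3c5 has the single candidate 7 ⇒ r3c5=7.
Step 10. [r1c7∈{1}] only 1 remains possible at r1c7. So r1c7=1.
Step 11. [r4c3∈{4,5,7}] col 3 places 5 nowhere but r4c3. So r4c3=5.
Step 12. [r9c3∈{6,7}] col 3 places 7 nowhere but r9c3, so r9c3=7.
Step 13. [r6c6∈{4}] nothing but 4 survives at r6c6, so r6c6=4.
Step 14. [r7c8∈{2}] only 2 remains possible at r7c8 ⇒ r7c8=2.
Step 15. [r6c4∈{5,7}] col 4 places 5 nowhere but r6c4. So r6c4=5.
Step 16. [r4c1∈{4,7}] r4c1 is the only open cell in row 4 admitting 4, so r4c1=4.
Step 17. [r6c8∈{6}] only 6 remains possible at r6c8 ⇒ r6c8=6.
Step 18. [r1c8∈{3}] r1c8 is down to just 3, so r1c8=3.
Step 19. [r2c4∈{2}] r2c4 has the single candidate 2. So r2c4=2.
Step 20. [r2c7∈{4}] r2c7's peers cover all but 4 ⇒ r2c7=4.
Step 21. [r6c5∈{9}] nothing but 9 survives at r6c5. So r6c5=9.
Step 22. [r8c1∈{2}] r8c1 is down to just 2, so r8c1=2.
Step 23. [r4c4∈{7}] r4c4's peers cover all but 7, so r4c4=7.
Step 24. [r9c7∈{9}] nothing but 9 survives at r9c7 ⇒ r9c7=9.
Step 25. [r9c4∈{1}] nothing but 1 survives at r9c4 ⇒ r9c4=1.
Step 26. [r6c7∈{8}] r6c7 has the single candidate 8. So r6c7=8.
Step 27. [r9c1∈{6}] r9c1 has the single candidate 6, so r9c1=6.
Step 28. [r2c3∈{9}] r2c3 has the single candidate 9 ⇒ r2c3=9.
Step 29. [r5c3∈{6}] r5c3's peers cover all but 6 ⇒ r5c3=6.
Step 30. [r3c1∈{1}] nothing but 1 survives at r3c1 ⇒ r3c1=1.
Step 31. [r3c3∈{4}] r3c3's peers cover all but 4. So r3c3=4.
Step 32. [r1c9∈{6}] r1c9's peers cover all but 6 ⇒ r1c9=6.
Step 33. [r4c6∈{2}] r4c6's peers cover all but 2, so r4c6=2.
Step 34. [r8c7∈{5}] r8c7 is down to just 5. So r8c7=5.
Step 35. [r9c6∈{8}] r9c6's peers cover all but 8 ⇒ r9c6=8.
Step 36. [r4c2∈{8}] r4c2's peers cover all but 8 ⇒ r4c2=8.
Step 37. [r7c5∈{5}] r7c5's peers cover all but 5, so r7c5=5.
Step 38. [r2c8∈{7}] only 7 remains possible at r2c8, so r2c8=7.
Step 39. [r2c5∈{3}] nothing but 3 survives at r2c5 ⇒ r2c5=3.
Step 40. [r7c1∈{3}] r7c1 has the single candidate 3, so r7c1=3.
Step 41. [r1c5∈{8}] r1c5's peers cover all but 8, so r1c5=8.
Step 42. [r8c8∈{1}] r8c8 has the single candidate 1. So r8c8=1.
Step 43. [r5c6∈{3}] r5c6 has the single candidate 3, so r5c6=3.
Step 44. [r6c1∈{7}] only 7 remains possible at r6c1. So r6c1=7.

Answer: 5 7 2 4 8 9 1 3 6 / 8 6 9 2 3 1 4 7 5 / 1 3 4 6 7 5 2 8 9 / 4 8 5 7 6 2 3 9 1 / 9 2 6 8 1 3 7 5 4 / 7 1 3 5 9 4 8 6 2 / 3 4 1 9 5 7 6 2 8 / 2 9 8 3 4 6 5 1 7 / 6 5 7 1 2 8 9 4 3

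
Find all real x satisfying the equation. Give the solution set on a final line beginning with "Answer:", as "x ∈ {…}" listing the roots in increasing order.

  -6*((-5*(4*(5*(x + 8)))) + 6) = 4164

Step 1. [-6*((-5*(4*(5*(x + 8)))) + 6) = 4164] leading coefficient -6: divide by -6, so div: (-5*(4*(5*(x + 8)))) + 6 = -694.
Step 2. [(-5*(4*(5*(x + 8)))) + 6 = -694] +6 is outermost — subtract 6 both sides ⇒ sub: -5*(4*(5*(x + 8))) = -700.
Step 3. [-5*(4*(5*(x + 8))) = -700] -5 out front; divide by -5. So div: 4*(5*(x + 8)) = 140.
Step 4. [4*(5*(x + 8)) = 140] LHS = 4·(…); ÷4 both sides. So div: 5*(x + 8) = 35.
Step 5. [5*(x + 8) = 35] leading coefficient 5: divide by 5. So div: x + 8 = 7.
Step 6. [x + 8 = 7] subtract 8: x sits inside (… + 8) ⇒ sub: x = -1.

Answer: x ∈ {-1}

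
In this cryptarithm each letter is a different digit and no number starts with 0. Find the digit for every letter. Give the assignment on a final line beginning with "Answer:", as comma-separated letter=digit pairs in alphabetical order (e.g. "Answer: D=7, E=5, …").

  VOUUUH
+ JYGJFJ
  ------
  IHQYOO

Step 1. [col 1: H + J ≡ O (mod 10)] no forcing yet in column 1 (carry-in 0); J=2 is free and consistent — try it. So J=2.
Step 2. [col 1: H + J ≡ O (mod 10)] H=1 is one option consistent with column 1 (H + J ≡ O (mod 10), carry-in 0) — take it. So H=1.
Step 3. [col 1: H + J ≡ O (mod 10)] column 1: given H=1, J=2, carry-in 0, and digits 1,2 already taken and all letters distinct, H+J≡O (mod 10) forces O=3, so O=3.
Step 4. [col 2: U + F ≡ O (mod 10)] F=9 is one option consistent with column 2 (U + F ≡ O (mod 10), carry-in 0) — take it ⇒ F=9.
Step 5. [col 2: U + F ≡ O (mod 10)] from column 2 (F=9, O=3, carry-in 0, digits 1,2,3,9 already taken and all letters distinct): U must equal 4. So U=4.
Step 6. [col 3: U + J ≡ Y (mod 10)] in column 3 we have U+J≡Y with carry-in 1; given U=4, J=2 and digits 1,2,3,4,9 already taken and all letters distinct, that pins Y to 7 ⇒ Y=7.
Step 7. [col 4: U + G ≡ Q (mod 10)] from column 4 (U=4, carry-in 0, digits 1,2,3,4,7,9 already taken and all letters distinct): Q must equal 0, so Q=0.
Step 8. [col 4: U + G ≡ Q (mod 10)] column 4 reads U+G+carry(0)=Q with U=4, Q=0; with digits 0,1,2,3,4,7,9 already taken and all letters distinct, the only value for G is 6 ⇒ G=6.
Step 9. [col 6: V + J ≡ I (mod 10)] column 6: given J=2, carry-in 1, and digits 0,1,2,3,4,6,7,9 already taken and all letters distinct, V+J≡I (mod 10) forces V=5 ⇒ V=5.
Step 10. [col 6: V + J ≡ I (mod 10)] column 6 reads V+J+carry(1)=I with V=5, J=2; with digits 0,1,2,3,4,5,6,7,9 already taken and all letters distinct, the only value for I is 8, so I=8.

Answer: F=9, G=6, H=1, I=8, J=2, O=3, Q=0, U=4, V=5, Y=7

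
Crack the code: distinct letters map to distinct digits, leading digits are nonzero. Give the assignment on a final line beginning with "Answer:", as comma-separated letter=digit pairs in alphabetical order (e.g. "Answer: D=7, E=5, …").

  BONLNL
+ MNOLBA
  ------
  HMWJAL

Step 1. [col 1: L + A ≡ L (mod 10)] from column 1 (nothing yet, carry-in 0, all letters distinct, none taken yet): A must equal 0, so A=0.
Step 2. [col 1: L + A ≡ L (mod 10)] no forcing yet in column 1 (carry-in 0); L=1 is free and consistent — try it ⇒ L=1.
Step 3. [col 2: N + B ≡ A (mod 10)] B=2 is one option consistent with column 2 (N + B ≡ A (mod 10), carry-in 0) — take it, so B=2.
Step 4. [col 2: N + B ≡ A (mod 10)] column 2 reads N+B+carry(0)=A with B=2, A=0; with digits 0,1,2 already taken and all letters distinct, the only value for N is 8 ⇒ N=8.
Step 5. [col 3: L + L ≡ J (mod 10)] in column 3 we have L+L≡J with carry-in 1; given L=1 and digits 0,1,2,8 already taken and all letters distinct, that pins J to 3 ⇒ J=3.
Step 6. [col 4: N + O ≡ W (mod 10)] column 4 (N + O ≡ W (mod 10), carry-in 0) doesn't pin W yet; pick W=5 and continue, so W=5.
Step 7. [col 4: N + O ≡ W (mod 10)] in column 4 we have N+O≡W with carry-in 0; given N=8, W=5 and digits 0,1,2,3,5,8 already taken and all letters distinct, that pins O to 7. So O=7.
Step 8. [col 5: O + N ≡ M (mod 10)] from column 5 (O=7, N=8, carry-in 1, digits 0,1,2,3,5,7,8 already taken and all letters distinct): M must equal 6 ⇒ M=6.
Step 9. [col 6: B + M ≡ H (mod 10)] column 6: given B=2, M=6, carry-in 1, and digits 0,1,2,3,5,6,7,8 already taken and all letters distinct, B+M≡H (mod 10) forces H=9. So H=9.

Answer: A=0, B=2, H=9, J=3, L=1, M=6, N=8, O=7, W=5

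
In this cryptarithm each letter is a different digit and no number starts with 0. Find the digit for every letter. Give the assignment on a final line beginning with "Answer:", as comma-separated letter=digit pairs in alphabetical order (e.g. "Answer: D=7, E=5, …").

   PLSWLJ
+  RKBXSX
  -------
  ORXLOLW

Step 1. [col 1: J + X ≡ W (mod 10)] several values work for J in column 1 (J + X ≡ W (mod 10), carry-in 0); try J=3. So J=3.
Step 2. [col 1: J + X ≡ W (mod 10)] several values work for X in column 1 (J + X ≡ W (mod 10), carry-in 0); try X=4. So X=4.
Step 3. [O] adding two 6-digit numbers gives at most 6+1 digits, and here it does — O is that final carry and must be 1. So O=1.
Step 4. [col 1: J + X ≡ W (mod 10)] in column 1 we have J+X≡W with carry-in 0; given J=3, X=4 and digits 1,3,4 already taken and all letters distinct, that pins W to 7. So W=7.
Step 5. [col 2: L + S ≡ L (mod 10)] column 2 reads L+S+carry(0)=L with nothing yet; with digits 1,3,4,7 already taken and all letters distinct, the only value for S is 0. So S=0.
Step 6. [col 2: L + S ≡ L (mod 10)] several values work for L in column 2 (L + S ≡ L (mod 10), carry-in 0); try L=6, so L=6.
Step 7. [col 4: S + B ≡ L (mod 10)] column 4: given S=0, L=6, carry-in 1, and digits 0,1,3,4,6,7 already taken and all letters distinct, S+B≡L (mod 10) forces B=5 ⇒ B=5.
Step 8. [col 5: L + K ≡ X (mod 10)] from column 5 (L=6, X=4, carry-in 0, digits 0,1,3,4,5,6,7 already taken and all letters distinct): K must equal 8, so K=8.
Step 9. [col 6: P + R ≡ R (mod 10)] column 6: given nothing yet, carry-in 1, and digits 0,1,3,4,5,6,7,8 already taken and all letters distinct, P+R≡R (mod 10) forces P=9, so P=9.
Step 10. [col 6: P + R ≡ R (mod 10)] from column 6 (P=9, carry-in 1, digits 0,1,3,4,5,6,7,8,9 already taken and all letters distinct): R must equal 2, so R=2.

Answer: B=5, J=3, K=8, L=6, O=1, P=9, R=2, S=0, W=7, X=4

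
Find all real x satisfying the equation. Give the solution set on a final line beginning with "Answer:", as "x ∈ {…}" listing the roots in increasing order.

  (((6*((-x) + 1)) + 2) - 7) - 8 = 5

Step 1. [(((6*((-x) + 1)) + 2) - 7) - 8 = 5] peel the -8: add 8 from each side ⇒ sub: ((6*((-x) + 1)) + 2) - 7 = 13.
Step 2. [((6*((-x) + 1)) + 2) - 7 = 13] -7 is outermost — add 7 both sides. So sub: (6*((-x) + 1)) + 2 = 20.
Step 3. [(6*((-x) + 1)) + 2 = 20] peel the +2: subtract 2 from each side ⇒ sub: 6*((-x) + 1) = 18.
Step 4. [6*((-x) + 1) = 18] 6 out front; divide by 6, so div: (-x) + 1 = 3.
Step 5. [(-x) + 1 = 3] peel the +1: subtract 1 from each side, so sub: -x = 2.
Step 6. [-x = 2] LHS negated; negate both sides. So neg: x = -2.

Answer: x ∈ {-2}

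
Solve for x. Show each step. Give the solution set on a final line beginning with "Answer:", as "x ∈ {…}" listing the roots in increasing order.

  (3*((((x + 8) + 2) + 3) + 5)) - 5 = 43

Step 1. [(3*((((x + 8) + 2) + 3) + 5)) - 5 = 43] -5 is outermost — add 5 both sides. So sub: 3*((((x + 8) + 2) + 3) + 5) = 48.
Step 2. [3*((((x + 8) + 2) + 3) + 5) = 48] leading coefficient 3: divide by 3, so div: (((x + 8) + 2) + 3) + 5 = 16.
Step 3. [(((x + 8) + 2) + 3) + 5 = 16] subtract 5: x sits inside (… + 5). So sub: ((x + 8) + 2) + 3 = 11.
Step 4. [((x + 8) + 2) + 3 = 11] subtract 3: x sits inside (… + 3). So sub: (x + 8) + 2 = 8.
Step 5. [(x + 8) + 2 = 8] 2 comes off first (subtract 2). So sub: x + 8 = 6.
Step 6. [x + 8 = 6] peel the +8: subtract 8 from each side, so sub: x = -2.

Answer: x ∈ {-2}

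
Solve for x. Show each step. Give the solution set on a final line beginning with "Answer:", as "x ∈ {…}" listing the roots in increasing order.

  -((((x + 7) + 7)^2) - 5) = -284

Step 1. [-((((x + 7) + 7)^2) - 5) = -284] flip signs both sides ⇒ neg: (((x + 7) + 7)^2) - 5 = 284.
Step 2. [(((x + 7) + 7)^2) - 5 = 284] 5 comes off first (add 5), so sub: ((x + 7) + 7)^2 = 289.
Step 3. [((x + 7) + 7)^2 = 289] √ both sides: 289 ≥ 0 gives two branches, so sqrt: (x + 7) + 7 = 17 or -17.
Step 4. [(x + 7) + 7 = 17 or -17] subtract 7: x sits inside (… + 7) ⇒ sub: x + 7 = 10 or -24.
Step 5. [x + 7 = 10 or -24] +7 is outermost — subtract 7 both sides, so sub: x = 3 or -31.

Answer: x ∈ {-31, 3}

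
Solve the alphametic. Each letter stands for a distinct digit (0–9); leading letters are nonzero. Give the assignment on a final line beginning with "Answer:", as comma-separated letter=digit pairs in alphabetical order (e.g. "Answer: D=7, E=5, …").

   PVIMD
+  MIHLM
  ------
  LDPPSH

Step 1. [col 1: D + M ≡ H (mod 10)] D=7 is one option consistent with column 1 (D + M ≡ H (mod 10), carry-in 0) — take it ⇒ D=7.
Step 2. [col 1: D + M ≡ H (mod 10)] several values work for H in column 1 (D + M ≡ H (mod 10), carry-in 0); try H=5, so H=5.
Step 3. [L] adding two 5-digit numbers gives at most 5+1 digits, and here it does — L is that final carry and must be 1, so L=1.
Step 4. [col 1: D + M ≡ H (mod 10)] from column 1 (D=7, H=5, carry-in 0, digits 1,5,7 already taken and all letters distinct): M must equal 8 ⇒ M=8.
Step 5. [col 2: M + L ≡ S (mod 10)] column 2 reads M+L+carry(1)=S with M=8, L=1; with digits 1,5,7,8 already taken and all letters distinct, the only value for S is 0, so S=0.
Step 6. [col 3: I + H ≡ P (mod 10)] several values work for P in column 3 (I + H ≡ P (mod 10), carry-in 1); try P=9. So P=9.
Step 7. [col 3: I + H ≡ P (mod 10)] in column 3 we have I+H≡P with carry-in 1; given H=5, P=9 and digits 0,1,5,7,8,9 already taken and all letters distinct, that pins I to 3 ⇒ I=3.
Step 8. [col 4: V + I ≡ P (mod 10)] in column 4 we have V+I≡P with carry-in 0; given I=3, P=9 and digits 0,1,3,5,7,8,9 already taken and all letters distinct, that pins V to 6. So V=6.

Answer: D=7, H=5, I=3, L=1, M=8, P=9, S=0, V=6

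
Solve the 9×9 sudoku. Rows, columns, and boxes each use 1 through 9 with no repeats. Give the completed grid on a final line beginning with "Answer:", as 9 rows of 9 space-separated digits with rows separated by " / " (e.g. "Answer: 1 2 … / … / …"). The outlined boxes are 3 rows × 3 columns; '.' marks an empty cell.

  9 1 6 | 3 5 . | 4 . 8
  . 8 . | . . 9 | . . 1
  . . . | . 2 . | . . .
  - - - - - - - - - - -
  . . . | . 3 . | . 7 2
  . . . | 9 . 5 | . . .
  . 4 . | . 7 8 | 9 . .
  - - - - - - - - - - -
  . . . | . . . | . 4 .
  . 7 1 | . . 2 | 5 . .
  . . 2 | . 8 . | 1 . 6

Step 1. [r2c1∈{2,3,4,5,7}] 2 has one home in box 1: r2c1, so r2c1=2.
Step 2. [r1c6∈{7}] only 7 remains possible at r1c6. So r1c6=7.
Step 3. [r3c4∈{1,4,6,8}] r3c4 is the only open cell in row 3 admitting 8 ⇒ r3c4=8.
Step 4. [r3c6∈{1,4,6}] 1 has one home in row 3: r3c6. So r3c6=1.
Step 5. [r9c4∈{4,5,7}] in row 9, 7 fits only at r9c4 ⇒ r9c4=7.
Step 6. [r7c4∈{1,5,6}] across col 4, 5 lands solely at r7c4. So r7c4=5.
Step 7. [r7c5∈{1,6,9}] 1 has one home in row 7: r7c5, so r7c5=1.
Step 8. [r8c5∈{4,6,9}] col 5 places 9 nowhere but r8c5. So r8c5=9.
Step 9. [r8c9∈{3}] r8c9 is down to just 3. So r8c9=3.
Step 10. [r6c9∈{5}] r6c9 has the single candidate 5 ⇒ r6c9=5.
Step 11. [r6c3∈{3}] only 3 remains possible at r6c3, so r6c3=3.
Step 12. [r9c8∈{9}] nothing but 9 survives at r9c8, so r9c8=9.
Step 13. [r8c8∈{8}] nothing but 8 survives at r8c8 ⇒ r8c8=8.
Step 14. [r6c4∈{1,2,6}] across row 6, 2 lands solely at r6c4. So r6c4=2.
Step 15. [r4c4∈{1,4,6}] 1 has one home in col 4: r4c4 ⇒ r4c4=1.
Step 16. [r4c6∈{4,6}] row 4 places 4 nowhere but r4c6 ⇒ r4c6=4.
Step 17. [r5c5∈{6}] r5c5 has the single candidate 6, so r5c5=6.
Step 18. [r7c6∈{3,6}] r7c6 is the only open cell in col 6 admitting 6 ⇒ r7c6=6.
Step 19. [r4c2∈{5,6,9}] in col 2, 6 fits only at r4c2 ⇒ r4c2=6.
Step 20. [r9c1∈{3,4,5}] r9c1 is the only open cell in row 9 admitting 4 ⇒ r9c1=4.
Step 21. [r3c3∈{4,5,7}] row 3 places 4 nowhere but r3c3, so r3c3=4.
Step 22. [r2c4∈{4,6}] in col 4, 6 fits only at r2c4 ⇒ r2c4=6.
Step 23. [r4c7∈{8}] r4c7's peers cover all but 8. So r4c7=8.
Step 24. [r5c7∈{3}] only 3 remains possible at r5c7. So r5c7=3.
Step 25. [r2c7∈{7}] r2c7 is down to just 7 ⇒ r2c7=7.
Step 26. [r2c3∈{5}] nothing but 5 survives at r2c3. So r2c3=5.
Step 27. [r3c2∈{3}] nothing but 3 survives at r3c2. So r3c2=3.
Step 28. [r6c1∈{1}] r6c1's peers cover all but 1. So r6c1=1.
Step 29. [r5c3∈{7,8}] 7 has one home in col 3: r5c3. So r5c3=7.
Step 30. [r7c3∈{8,9}] col 3 places 8 nowhere but r7c3 ⇒ r7c3=8.
Step 31. [r6c8∈{6}] nothing but 6 survives at r6c8, so r6c8=6.
Step 32. [r5c8∈{1}] r5c8 has the single candidate 1 ⇒ r5c8=1.
Step 33. [r8c1∈{6}] r8c1's peers cover all but 6. So r8c1=6.
Step 34. [r7c2∈{9}] r7c2 has the single candidate 9. So r7c2=9.
Step 35. [r3c8∈{5}] only 5 remains possible at r3c8 ⇒ r3c8=5.
Step 36. [r7c9∈{7}] r7c9 has the single candidate 7, so r7c9=7.
Step 37. [r3c1∈{7}] r3c1 has the single candidate 7. So r3c1=7.
Step 38. [r3c7∈{6}] r3c7 has the single candidate 6. So r3c7=6.
Step 39. [r2c8∈{3}] r2c8's peers cover all but 3 ⇒ r2c8=3.
Step 40. [r2c5∈{4}] r2c5 is down to just 4. So r2c5=4.
Step 41. [r7c7∈{2}] r7c7 has the single candidate 2, so r7c7=2.
Step 42. [r1c8∈{2}] nothing but 2 survives at r1c8 ⇒ r1c8=2.
Step 43. [r5c1∈{8}] r5c1's peers cover all but 8, so r5c1=8.
Step 44. [r5c2∈{2}] r5c2's peers cover all but 2. So r5c2=2.
Step 45. [r5c9∈{4}] r5c9 is down to just 4. So r5c9=4.
Step 46. [r8c4∈{4}] r8c4 has the single candidate 4. So r8c4=4.
Step 47. [r3c9∈{9}] r3c9 has the single candidate 9, so r3c9=9.
Step 48. [r9c6∈{3}] r9c6 is down to just 3 ⇒ r9c6=3.
Step 49. [r9c2∈{5}] r9c2 is down to just 5, so r9c2=5.
Step 50. [r7c1∈{3}] nothing but 3 survives at r7c1, so r7c1=3.
Step 51. [r4c1∈{5}] r4c1 has the single candidate 5, so r4c1=5.
Step 52. [r4c3∈{9}] only 9 remains possible at r4c3 ⇒ r4c3=9.

Answer: 9 1 6 3 5 7 4 2 8 / 2 8 5 6 4 9 7 3 1 / 7 3 4 8 2 1 6 5 9 / 5 6 9 1 3 4 8 7 2 / 8 2 7 9 6 5 3 1 4 / 1 4 3 2 7 8 9 6 5 / 3 9 8 5 1 6 2 4 7 / 6 7 1 4 9 2 5 8 3 / 4 5 2 7 8 3 1 9 6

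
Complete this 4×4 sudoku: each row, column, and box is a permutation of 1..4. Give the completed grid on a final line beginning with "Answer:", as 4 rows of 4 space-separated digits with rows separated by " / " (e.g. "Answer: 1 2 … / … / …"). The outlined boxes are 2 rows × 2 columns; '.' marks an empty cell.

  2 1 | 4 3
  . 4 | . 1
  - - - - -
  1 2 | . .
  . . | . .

Step 1. [r4c2∈{3}] r4c2 is down to just 3, so r4c2=3.
Step 2. [r4c4∈{2,4}] col 4 places 2 nowhere but r4c4. So r4c4=2.
Step 3. [r2c1∈{3}] r2c1 is down to just 3, so r2c1=3.
Step 4. [r4c1∈{4}] r4c1's peers cover all but 4, so r4c1=4.
Step 5. [r4c3∈{1}] only 1 remains possible at r4c3, so r4c3=1.
Step 6. [r2c3∈{2}] r2c3 is down to just 2 ⇒ r2c3=2.
Step 7. [r3c4∈{4}] nothing but 4 survives at r3c4, so r3c4=4.
Step 8. [r3c3∈{3}] only 3 remains possible at r3c3 ⇒ r3c3=3.

Answer: 2 1 4 3 / 3 4 2 1 / 1 2 3 4 / 4 3 1 2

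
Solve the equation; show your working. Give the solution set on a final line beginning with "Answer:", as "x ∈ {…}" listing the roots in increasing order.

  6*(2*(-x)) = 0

Step 1. [6*(2*(-x)) = 0] 6·(inner) — divide through by 6 ⇒ div: 2*(-x) = 0.
Step 2. [2*(-x) = 0] divide by the outer 2, so div: -x = 0.
Step 3. [-x = 0] leading − — multiply by −1. So neg: x = 0.

Answer: x ∈ {0}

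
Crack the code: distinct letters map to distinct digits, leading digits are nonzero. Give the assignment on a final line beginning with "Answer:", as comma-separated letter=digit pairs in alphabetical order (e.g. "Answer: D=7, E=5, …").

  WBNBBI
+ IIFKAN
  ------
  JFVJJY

Step 1. [col 1: I + N ≡ Y (mod 10)] column 1 (I + N ≡ Y (mod 10), carry-in 0) doesn't pin Y yet; pick Y=0 and continue, so Y=0.
Step 2. [col 1: I + N ≡ Y (mod 10)] N=9 is one option consistent with column 1 (I + N ≡ Y (mod 10), carry-in 0) — take it ⇒ N=9.
Step 3. [col 1: I + N ≡ Y (mod 10)] in column 1 we have I+N≡Y with carry-in 0; given N=9, Y=0 and digits 0,9 already taken and all letters distinct, that pins I to 1 ⇒ I=1.
Step 4. [col 2: B + A ≡ J (mod 10)] several values work for J in column 2 (B + A ≡ J (mod 10), carry-in 1); try J=8. So J=8.
Step 5. [col 2: B + A ≡ J (mod 10)] no forcing yet in column 2 (carry-in 1); B=2 is free and consistent — try it ⇒ B=2.
Step 6. [col 2: B + A ≡ J (mod 10)] in column 2 we have B+A≡J with carry-in 1; given B=2, J=8 and digits 0,1,2,8,9 already taken and all letters distinct, that pins A to 5. So A=5.
Step 7. [col 3: B + K ≡ J (mod 10)] in column 3 we have B+K≡J with carry-in 0; given B=2, J=8 and digits 0,1,2,5,8,9 already taken and all letters distinct, that pins K to 6. So K=6.
Step 8. [col 4: N + F ≡ V (mod 10)] from column 4 (N=9, carry-in 0, digits 0,1,2,5,6,8,9 already taken and all letters distinct): F must equal 4, so F=4.
Step 9. [col 4: N + F ≡ V (mod 10)] from column 4 (N=9, F=4, carry-in 0, digits 0,1,2,4,5,6,8,9 already taken and all letters distinct): V must equal 3, so V=3.
Step 10. [col 6: W + I ≡ J (mod 10)] column 6 reads W+I+carry(0)=J with I=1, J=8; with digits 0,1,2,3,4,5,6,8,9 already taken and all letters distinct, the only value for W is 7 ⇒ W=7.

Answer: A=5, B=2, F=4, I=1, J=8, K=6, N=9, V=3, W=7, Y=0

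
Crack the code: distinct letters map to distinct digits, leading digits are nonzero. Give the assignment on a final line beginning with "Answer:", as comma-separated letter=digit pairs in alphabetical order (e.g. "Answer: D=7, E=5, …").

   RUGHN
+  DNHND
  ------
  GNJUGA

Step 1. [col 1: N + D ≡ A (mod 10)] column 1 (N + D ≡ A (mod 10), carry-in 0) doesn't pin D yet; pick D=6 and continue ⇒ D=6.
Step 2. [col 1: N + D ≡ A (mod 10)] several values work for N in column 1 (N + D ≡ A (mod 10), carry-in 0); try N=3. So N=3.
Step 3. [G] the sum has 6 digits but both addends have 5; that extra leading digit G is the final carry, namely 1. So G=1.
Step 4. [col 1: N + D ≡ A (mod 10)] column 1 reads N+D+carry(0)=A with N=3, D=6; with digits 1,3,6 already taken and all letters distinct, the only value for A is 9, so A=9.
Step 5. [col 2: H + N ≡ G (mod 10)] column 2: given N=3, G=1, carry-in 0, and digits 1,3,6,9 already taken and all letters distinct, H+N≡G (mod 10) forces H=8 ⇒ H=8.
Step 6. [col 3: G + H ≡ U (mod 10)] in column 3 we have G+H≡U with carry-in 1; given G=1, H=8 and digits 1,3,6,8,9 already taken and all letters distinct, that pins U to 0 ⇒ U=0.
Step 7. [col 4: U + N ≡ J (mod 10)] column 4: given U=0, N=3, carry-in 1, and digits 0,1,3,6,8,9 already taken and all letters distinct, U+N≡J (mod 10) forces J=4, so J=4.
Step 8. [col 5: R + D ≡ N (mod 10)] column 5: given D=6, N=3, carry-in 0, and digits 0,1,3,4,6,8,9 already taken and all letters distinct, R+D≡N (mod 10) forces R=7, so R=7.

Answer: A=9, D=6, G=1, H=8, J=4, N=3, R=7, U=0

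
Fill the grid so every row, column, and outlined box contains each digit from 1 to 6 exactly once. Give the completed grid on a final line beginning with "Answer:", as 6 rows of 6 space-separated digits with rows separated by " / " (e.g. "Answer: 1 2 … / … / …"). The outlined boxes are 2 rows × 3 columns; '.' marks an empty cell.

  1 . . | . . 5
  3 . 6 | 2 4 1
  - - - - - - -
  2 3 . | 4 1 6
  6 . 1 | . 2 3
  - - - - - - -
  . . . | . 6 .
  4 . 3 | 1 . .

Step 1. [r5c1∈{5}] nothing but 5 survives at r5c1. So r5c1=5.
Step 2. [r5c3∈{2}] r5c3's peers cover all but 2 ⇒ r5c3=2.
Step 3. [r4c2∈{4,5}] r4c2 is the only open cell in row 4 admitting 4 ⇒ r4c2=4.
Step 4. [r5c4∈{3}] nothing but 3 survives at r5c4, so r5c4=3.
Step 5. [r1c2∈{2}] r1c2's peers cover all but 2 ⇒ r1c2=2.
Step 6. [r5c2∈{1}] nothing but 1 survives at r5c2, so r5c2=1.
Step 7. [r3c3∈{5}] r3c3 has the single candidate 5 ⇒ r3c3=5.
Step 8. [r1c5∈{3}] r1c5 has the single candidate 3, so r1c5=3.
Step 9. [r6c6∈{2}] nothing but 2 survives at r6c6. So r6c6=2.
Step 10. [r5c6∈{4}] r5c6 has the single candidate 4, so r5c6=4.
Step 11. [r1c4∈{6}] r1c4 has the single candidate 6, so r1c4=6.
Step 12. [r6c5∈{5}] r6c5 is down to just 5. So r6c5=5.
Step 13. [r1c3∈{4}] only 4 remains possible at r1c3 ⇒ r1c3=4.
Step 14. [r4c4∈{5}] nothing but 5 survives at r4c4. So r4c4=5.
Step 15. [r6c2∈{6}] nothing but 6 survives at r6c2 ⇒ r6c2=6.
Step 16. [r2c2∈{5}] r2c2's peers cover all but 5. So r2c2=5.

Answer: 1 2 4 6 3 5 / 3 5 6 2 4 1 / 2 3 5 4 1 6 / 6 4 1 5 2 3 / 5 1 2 3 6 4 / 4 6 3 1 5 2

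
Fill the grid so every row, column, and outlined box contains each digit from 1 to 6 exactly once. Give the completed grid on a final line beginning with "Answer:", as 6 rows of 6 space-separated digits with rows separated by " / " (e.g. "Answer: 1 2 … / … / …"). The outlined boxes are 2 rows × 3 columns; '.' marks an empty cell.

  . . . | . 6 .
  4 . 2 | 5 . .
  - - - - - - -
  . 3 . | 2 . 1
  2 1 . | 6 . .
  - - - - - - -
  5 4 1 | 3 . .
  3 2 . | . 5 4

Step 1. [r3c3∈{4,5,6}] 5 has one home in row 3: r3c3 ⇒ r3c3=5.
Step 2. [r2c6∈{3}] r2c6's peers cover all but 3 ⇒ r2c6=3.
Step 3. [r3c5∈{4}] only 4 remains possible at r3c5 ⇒ r3c5=4.
Step 4. [r6c4∈{1}] r6c4 has the single candidate 1 ⇒ r6c4=1.
Step 5. [r5c6∈{2,6}] across row 5, 6 lands solely at r5c6, so r5c6=6.
Step 6. [r4c5∈{3}] r4c5's peers cover all but 3. So r4c5=3.
Step 7. [r4c3∈{4}] nothing but 4 survives at r4c3, so r4c3=4.
Step 8. [r2c5∈{1}] only 1 remains possible at r2c5 ⇒ r2c5=1.
Step 9. [r1c6∈{2}] r1c6 is down to just 2, so r1c6=2.
Step 10. [r3c1∈{6}] only 6 remains possible at r3c1. So r3c1=6.
Step 11. [r4c6∈{5}] r4c6's peers cover all but 5 ⇒ r4c6=5.
Step 12. [r1c1∈{1}] r1c1 is down to just 1, so r1c1=1.
Step 13. [r5c5∈{2}] r5c5 has the single candidate 2, so r5c5=2.
Step 14. [r6c3∈{6}] nothing but 6 survives at r6c3 ⇒ r6c3=6.
Step 15. [r2c2∈{6}] r2c2 has the single candidate 6, so r2c2=6.
Step 16. [r1c2∈{5}] r1c2's peers cover all but 5 ⇒ r1c2=5.
Step 17. [r1c3∈{3}] r1c3's peers cover all but 3 ⇒ r1c3=3.
Step 18. [r1c4∈{4}] nothing but 4 survives at r1c4, so r1c4=4.

Answer: 1 5 3 4 6 2 / 4 6 2 5 1 3 / 6 3 5 2 4 1 / 2 1 4 6 3 5 / 5 4 1 3 2 6 / 3 2 6 1 5 4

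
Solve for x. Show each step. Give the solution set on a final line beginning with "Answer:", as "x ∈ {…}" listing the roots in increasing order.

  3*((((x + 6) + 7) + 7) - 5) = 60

Step 1. [3*((((x + 6) + 7) + 7) - 5) = 60] 3·(inner) — divide through by 3 ⇒ div: (((x + 6) + 7) + 7) - 5 = 20.
Step 2. [(((x + 6) + 7) + 7) - 5 = 20] 5 comes off first (add 5) ⇒ sub: ((x + 6) + 7) + 7 = 25.
Step 3. [((x + 6) + 7) + 7 = 25] the outer +7 inverts by subtracting 7, so sub: (x + 6) + 7 = 18.
Step 4. [(x + 6) + 7 = 18] peel the +7: subtract 7 from each side ⇒ sub: x + 6 = 11.
Step 5. [x + 6 = 11] subtract 6: x sits inside (… + 6). So sub: x = 5.

Answer: x ∈ {5}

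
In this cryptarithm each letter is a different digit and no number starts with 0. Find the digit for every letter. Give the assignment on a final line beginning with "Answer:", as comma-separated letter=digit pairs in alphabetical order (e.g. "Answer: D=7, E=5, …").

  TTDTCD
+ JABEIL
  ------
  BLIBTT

Step 1. [col 1: D + L ≡ T (mod 10)] column 1 (D + L ≡ T (mod 10), carry-in 0) doesn't pin L yet; pick L=3 and continue. So L=3.
Step 2. [col 1: D + L ≡ T (mod 10)] column 1 (D + L ≡ T (mod 10), carry-in 0) doesn't pin D yet; pick D=9 and continue. So D=9.
Step 3. [col 1: D + L ≡ T (mod 10)] column 1 reads D+L+carry(0)=T with D=9, L=3; with digits 3,9 already taken and all letters distinct, the only value for T is 2. So T=2.
Step 4. [col 2: C + I ≡ T (mod 10)] several values work for C in column 2 (C + I ≡ T (mod 10), carry-in 1); try C=4. So C=4.
Step 5. [col 2: C + I ≡ T (mod 10)] column 2: given C=4, T=2, carry-in 1, and digits 2,3,4,9 already taken and all letters distinct, C+I≡T (mod 10) forces I=7 ⇒ I=7.
Step 6. [col 3: T + E ≡ B (mod 10)] several values work for E in column 3 (T + E ≡ B (mod 10), carry-in 1); try E=5, so E=5.
Step 7. [col 3: T + E ≡ B (mod 10)] column 3 reads T+E+carry(1)=B with T=2, E=5; with digits 2,3,4,5,7,9 already taken and all letters distinct, the only value for B is 8. So B=8.
Step 8. [col 5: T + A ≡ L (mod 10)] in column 5 we have T+A≡L with carry-in 1; given T=2, L=3 and digits 2,3,4,5,7,8,9 already taken and all letters distinct, that pins A to 0. So A=0.
Step 9. [col 6: T + J ≡ B (mod 10)] in column 6 we have T+J≡B with carry-in 0; given T=2, B=8 and digits 0,2,3,4,5,7,8,9 already taken and all letters distinct, that pins J to 6, so J=6.

Answer: A=0, B=8, C=4, D=9, E=5, I=7, J=6, L=3, T=2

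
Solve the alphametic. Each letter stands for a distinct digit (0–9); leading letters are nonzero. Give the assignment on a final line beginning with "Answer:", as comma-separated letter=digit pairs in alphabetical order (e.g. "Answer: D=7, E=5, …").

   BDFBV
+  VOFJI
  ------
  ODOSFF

Step 1. [O] O is the leading digit of a 6-digit sum of two 5-digit numbers; the final carry is exactly 1. So O=1.
Step 2. [col 1: V + I ≡ F (mod 10)] column 1 (V + I ≡ F (mod 10), carry-in 0) doesn't pin I yet; pick I=9 and continue ⇒ I=9.
Step 3. [col 1: V + I ≡ F (mod 10)] several values work for V in column 1 (V + I ≡ F (mod 10), carry-in 0); try V=3, so V=3.
Step 4. [col 1: V + I ≡ F (mod 10)] from column 1 (V=3, I=9, carry-in 0, digits 1,3,9 already taken and all letters distinct): F must equal 2. So F=2.
Step 5. [col 2: B + J ≡ F (mod 10)] column 2 (B + J ≡ F (mod 10), carry-in 1) doesn't pin B yet; pick B=7 and continue, so B=7.
Step 6. [col 2: B + J ≡ F (mod 10)] column 2 reads B+J+carry(1)=F with B=7, F=2; with digits 1,2,3,7,9 already taken and all letters distinct, the only value for J is 4. So J=4.
Step 7. [col 3: F + F ≡ S (mod 10)] in column 3 we have F+F≡S with carry-in 1; given F=2 and digits 1,2,3,4,7,9 already taken and all letters distinct, that pins S to 5. So S=5.
Step 8. [col 4: D + O ≡ O (mod 10)] in column 4 we have D+O≡O with carry-in 0; given O=1 and digits 1,2,3,4,5,7,9 already taken and all letters distinct, that pins D to 0 ⇒ D=0.

Answer: B=7, D=0, F=2, I=9, J=4, O=1, S=5, V=3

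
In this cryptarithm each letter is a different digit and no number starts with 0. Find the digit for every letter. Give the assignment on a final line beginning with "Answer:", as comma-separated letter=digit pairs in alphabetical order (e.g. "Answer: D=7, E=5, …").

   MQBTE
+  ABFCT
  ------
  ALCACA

Step 1. [col 1: E + T ≡ A (mod 10)] several values work for A in column 1 (E + T ≡ A (mod 10), carry-in 0); try A=1. So A=1.
Step 2. [col 1: E + T ≡ A (mod 10)] E=2 is one option consistent with column 1 (E + T ≡ A (mod 10), carry-in 0) — take it, so E=2.
Step 3. [col 1: E + T ≡ A (mod 10)] in column 1 we have E+T≡A with carry-in 0; given E=2, A=1 and digits 1,2 already taken and all letters distinct, that pins T to 9 ⇒ T=9.
Step 4. [col 2: T + C ≡ C (mod 10)] no forcing yet in column 2 (carry-in 1); C=4 is free and consistent — try it ⇒ C=4.
Step 5. [col 3: B + F ≡ A (mod 10)] F=3 is one option consistent with column 3 (B + F ≡ A (mod 10), carry-in 1) — take it, so F=3.
Step 6. [col 3: B + F ≡ A (mod 10)] from column 3 (F=3, A=1, carry-in 1, digits 1,2,3,4,9 already taken and all letters distinct): B must equal 7. So B=7.
Step 7. [col 4: Q + B ≡ C (mod 10)] column 4: given B=7, C=4, carry-in 1, and digits 1,2,3,4,7,9 already taken and all letters distinct, Q+B≡C (mod 10) forces Q=6. So Q=6.
Step 8. [col 5: M + A ≡ L (mod 10)] column 5: given A=1, carry-in 1, and digits 1,2,3,4,6,7,9 already taken and all letters distinct, M+A≡L (mod 10) forces L=0. So L=0.
Step 9. [col 5: M + A ≡ L (mod 10)] column 5: given A=1, L=0, carry-in 1, and digits 0,1,2,3,4,6,7,9 already taken and all letters distinct, M+A≡L (mod 10) forces M=8, so M=8.

Answer: A=1, B=7, C=4, E=2, F=3, L=0, M=8, Q=6, T=9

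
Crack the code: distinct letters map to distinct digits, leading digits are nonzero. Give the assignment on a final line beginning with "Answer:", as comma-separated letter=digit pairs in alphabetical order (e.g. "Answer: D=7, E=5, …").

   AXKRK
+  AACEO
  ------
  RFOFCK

Step 1. [col 1: K + O ≡ K (mod 10)] column 1: given nothing yet, carry-in 0, and all letters distinct, none taken yet, K+O≡K (mod 10) forces O=0. So O=0.
Step 2. [R] adding two 5-digit numbers gives at most 5+1 digits, and here it does — R is that final carry and must be 1, so R=1.
Step 3. [col 1: K + O ≡ K (mod 10)] K=6 is one option consistent with column 1 (K + O ≡ K (mod 10), carry-in 0) — take it ⇒ K=6.
Step 4. [col 2: R + E ≡ C (mod 10)] no forcing yet in column 2 (carry-in 0); C=9 is free and consistent — try it, so C=9.
Step 5. [col 2: R + E ≡ C (mod 10)] column 2 reads R+E+carry(0)=C with R=1, C=9; with digits 0,1,6,9 already taken and all letters distinct, the only value for E is 8. So E=8.
Step 6. [col 3: K + C ≡ F (mod 10)] from column 3 (K=6, C=9, carry-in 0, digits 0,1,6,8,9 already taken and all letters distinct): F must equal 5, so F=5.
Step 7. [col 4: X + A ≡ O (mod 10)] no forcing yet in column 4 (carry-in 1); A=7 is free and consistent — try it ⇒ A=7.
Step 8. [col 4: X + A ≡ O (mod 10)] in column 4 we have X+A≡O with carry-in 1; given A=7, O=0 and digits 0,1,5,6,7,8,9 already taken and all letters distinct, that pins X to 2. So X=2.

Answer: A=7, C=9, E=8, F=5, K=6, O=0, R=1, X=2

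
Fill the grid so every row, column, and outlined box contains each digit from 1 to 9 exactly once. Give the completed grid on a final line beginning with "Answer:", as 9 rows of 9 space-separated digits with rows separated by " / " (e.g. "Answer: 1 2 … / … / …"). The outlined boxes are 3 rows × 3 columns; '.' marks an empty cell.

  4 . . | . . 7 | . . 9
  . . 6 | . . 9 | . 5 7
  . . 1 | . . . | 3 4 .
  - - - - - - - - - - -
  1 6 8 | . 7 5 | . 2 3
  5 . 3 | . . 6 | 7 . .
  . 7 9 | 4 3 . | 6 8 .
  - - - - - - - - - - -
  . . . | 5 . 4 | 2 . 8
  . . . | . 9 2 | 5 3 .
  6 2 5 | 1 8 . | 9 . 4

Step 1. [r5c4∈{2,8,9}] 8 has one home in row 5: r5c4 ⇒ r5c4=8.
Step 2. [r3c1∈{2,7,8,9}] in row 3, 7 fits only at r3c1 ⇒ r3c1=7.
Step 3. [r5c5∈{1,2}] in row 5, 2 fits only at r5c5 ⇒ r5c5=2.
Step 4. [r7c5∈{6}] r7c5 is down to just 6, so r7c5=6.
Step 5. [r1c8∈{1,6}] across col 8, 6 lands solely at r1c8 ⇒ r1c8=6.
Step 6. [r3c2∈{5,8,9}] row 3 places 9 nowhere but r3c2 ⇒ r3c2=9.
Step 7. [r1c2∈{3,5,8}] in col 2, 5 fits only at r1c2, so r1c2=5.
Step 8. [r5c9∈{1}] nothing but 1 survives at r5c9. So r5c9=1.
Step 9. [r8c2∈{1,4,8}] row 8 places 1 nowhere but r8c2 ⇒ r8c2=1.
Step 10. [r2c2∈{3,8}] col 2 places 8 nowhere but r2c2 ⇒ r2c2=8.
Step 11. [r2c1∈{2,3}] box 1 places 3 nowhere but r2c1, so r2c1=3.
Step 12. [r2c4∈{2}] only 2 remains possible at r2c4 ⇒ r2c4=2.
Step 13. [r2c7∈{1}] only 1 remains possible at r2c7 ⇒ r2c7=1.
Step 14. [r7c3∈{7}] r7c3's peers cover all but 7, so r7c3=7.
Step 15. [r5c8∈{9}] only 9 remains possible at r5c8 ⇒ r5c8=9.
Step 16. [r9c8∈{7}] r9c8 has the single candidate 7. So r9c8=7.
Step 17. [r1c3∈{2}] r1c3 is down to just 2, so r1c3=2.
Step 18. [r3c5∈{5}] only 5 remains possible at r3c5 ⇒ r3c5=5.
Step 19. [r1c5∈{1}] r1c5 is down to just 1 ⇒ r1c5=1.
Step 20. [r8c3∈{4}] r8c3 is down to just 4 ⇒ r8c3=4.
Step 21. [r3c9∈{2}] r3c9's peers cover all but 2. So r3c9=2.
Step 22. [r4c4∈{9}] r4c4 is down to just 9, so r4c4=9.
Step 23. [r1c4∈{3}] r1c4's peers cover all but 3, so r1c4=3.
Step 24. [r7c8∈{1}] r7c8 has the single candidate 1 ⇒ r7c8=1.
Step 25. [r4c7∈{4}] r4c7 has the single candidate 4. So r4c7=4.
Step 26. [r3c6∈{8}] nothing but 8 survives at r3c6, so r3c6=8.
Step 27. [r6c6∈{1}] only 1 remains possible at r6c6. So r6c6=1.
Step 28. [r9c6∈{3}] r9c6 has the single candidate 3. So r9c6=3.
Step 29. [r1c7∈{8}] r1c7's peers cover all but 8. So r1c7=8.
Step 30. [r6c9∈{5}] only 5 remains possible at r6c9. So r6c9=5.
Step 31. [r8c1∈{8}] only 8 remains possible at r8c1, so r8c1=8.
Step 32. [r2c5∈{4}] r2c5 is down to just 4 ⇒ r2c5=4.
Step 33. [r5c2∈{4}] r5c2 is down to just 4. So r5c2=4.
Step 34. [r7c2∈{3}] nothing but 3 survives at r7c2 ⇒ r7c2=3.
Step 35. [r8c9∈{6}] r8c9 is down to just 6, so r8c9=6.
Step 36. [r6c1∈{2}] r6c1's peers cover all but 2. So r6c1=2.
Step 37. [r3c4∈{6}] r3c4's peers cover all but 6, so r3c4=6.
Step 38. [r8c4∈{7}] r8c4 is down to just 7 ⇒ r8c4=7.
Step 39. [r7c1∈{9}] r7c1's peers cover all but 9, so r7c1=9.

Answer: 4 5 2 3 1 7 8 6 9 / 3 8 6 2 4 9 1 5 7 / 7 9 1 6 5 8 3 4 2 / 1 6 8 9 7 5 4 2 3 / 5 4 3 8 2 6 7 9 1 / 2 7 9 4 3 1 6 8 5 / 9 3 7 5 6 4 2 1 8 / 8 1 4 7 9 2 5 3 6 / 6 2 5 1 8 3 9 7 4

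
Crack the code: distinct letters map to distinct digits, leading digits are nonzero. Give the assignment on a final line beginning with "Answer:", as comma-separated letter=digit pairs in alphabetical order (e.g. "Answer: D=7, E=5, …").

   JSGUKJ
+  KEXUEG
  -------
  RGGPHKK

Step 1. [col 1: J + G ≡ K (mod 10)] column 1 (J + G ≡ K (mod 10), carry-in 0) doesn't pin J yet; pick J=5 and continue ⇒ J=5.
Step 2. [col 1: J + G ≡ K (mod 10)] column 1 (J + G ≡ K (mod 10), carry-in 0) doesn't pin K yet; pick K=9 and continue ⇒ K=9.
Step 3. [col 1: J + G ≡ K (mod 10)] in column 1 we have J+G≡K with carry-in 0; given J=5, K=9 and digits 5,9 already taken and all letters distinct, that pins G to 4 ⇒ G=4.
Step 4. [R] R is the leading digit of a 7-digit sum of two 6-digit numbers; the final carry is exactly 1. So R=1.
Step 5. [col 2: K + E ≡ K (mod 10)] column 2: given K=9, carry-in 0, and digits 1,4,5,9 already taken and all letters distinct, K+E≡K (mod 10) forces E=0. So E=0.
Step 6. [col 3: U + U ≡ H (mod 10)] column 3 (U + U ≡ H (mod 10), carry-in 0) doesn't pin H yet; pick H=6 and continue. So H=6.
Step 7. [col 3: U + U ≡ H (mod 10)] U=8 is one option consistent with column 3 (U + U ≡ H (mod 10), carry-in 0) — take it. So U=8.
Step 8. [col 4: G + X ≡ P (mod 10)] column 4 (G + X ≡ P (mod 10), carry-in 1) doesn't pin X yet; pick X=7 and continue ⇒ X=7.
Step 9. [col 4: G + X ≡ P (mod 10)] column 4: given G=4, X=7, carry-in 1, and digits 0,1,4,5,6,7,8,9 already taken and all letters distinct, G+X≡P (mod 10) forces P=2, so P=2.
Step 10. [col 5: S + E ≡ G (mod 10)] column 5: given E=0, G=4, carry-in 1, and digits 0,1,2,4,5,6,7,8,9 already taken and all letters distinct, S+E≡G (mod 10) forces S=3. So S=3.

Answer: E=0, G=4, H=6, J=5, K=9, P=2, R=1, S=3, U=8, X=7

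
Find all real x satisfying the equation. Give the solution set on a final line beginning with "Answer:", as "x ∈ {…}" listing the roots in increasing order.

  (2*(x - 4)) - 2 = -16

Step 1. [(2*(x - 4)) - 2 = -16] 2 comes off first (add 2), so sub: 2*(x - 4) = -14.
Step 2. [2*(x - 4) = -14] 2·(inner) — divide through by 2 ⇒ div: x - 4 = -7.
Step 3. [x - 4 = -7] add 4: x sits inside (… - 4) ⇒ sub: x = -3.

Answer: x ∈ {-3}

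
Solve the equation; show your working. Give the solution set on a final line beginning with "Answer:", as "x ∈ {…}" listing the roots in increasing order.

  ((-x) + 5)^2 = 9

Step 1. [((-x) + 5)^2 = 9] √ both sides: 9 ≥ 0 gives two branches, so sqrt: (-x) + 5 = 3 or -3.
Step 2. [(-x) + 5 = 3 or -3] +5 is outermost — subtract 5 both sides ⇒ sub: -x = -2 or -8.
Step 3. [-x = -2 or -8] flip signs both sides ⇒ neg: x = 2 or 8.

Answer: x ∈ {2, 8}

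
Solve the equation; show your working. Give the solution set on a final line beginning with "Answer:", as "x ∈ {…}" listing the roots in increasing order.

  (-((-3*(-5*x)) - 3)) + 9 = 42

Step 1. [(-((-3*(-5*x)) - 3)) + 9 = 42] +9 is outermost — subtract 9 both sides, so sub: -((-3*(-5*x)) - 3) = 33.
Step 2. [-((-3*(-5*x)) - 3) = 33] leading − — multiply by −1 ⇒ neg: (-3*(-5*x)) - 3 = -33.
Step 3. [(-3*(-5*x)) - 3 = -33] common factor -3 (LHS and -33) — divide through ⇒ factor: (-5*x) + 1 = 11.
Step 4. [(-5*x) + 1 = 11] +1 is outermost — subtract 1 both sides, so sub: -5*x = 10.
Step 5. [-5*x = 10] -5 out front; divide by -5. So div: x = -2.

Answer: x ∈ {-2}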